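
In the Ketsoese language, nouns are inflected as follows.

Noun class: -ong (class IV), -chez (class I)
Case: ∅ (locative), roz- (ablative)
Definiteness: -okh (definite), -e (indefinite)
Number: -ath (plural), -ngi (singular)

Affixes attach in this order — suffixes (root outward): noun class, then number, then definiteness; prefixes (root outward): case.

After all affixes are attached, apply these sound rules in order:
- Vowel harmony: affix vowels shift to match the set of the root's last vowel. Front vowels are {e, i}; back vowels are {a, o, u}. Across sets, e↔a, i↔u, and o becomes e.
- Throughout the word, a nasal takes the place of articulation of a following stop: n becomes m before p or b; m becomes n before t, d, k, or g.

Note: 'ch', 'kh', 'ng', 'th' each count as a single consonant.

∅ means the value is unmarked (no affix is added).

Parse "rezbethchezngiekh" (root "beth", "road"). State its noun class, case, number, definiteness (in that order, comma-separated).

class I, ablative, singular, definite

Segment: roz-beth-chez-ngi-okh.
noun class: -chez → class I.
case: roz- → ablative.
number: -ngi → singular.
definiteness: -okh → definite.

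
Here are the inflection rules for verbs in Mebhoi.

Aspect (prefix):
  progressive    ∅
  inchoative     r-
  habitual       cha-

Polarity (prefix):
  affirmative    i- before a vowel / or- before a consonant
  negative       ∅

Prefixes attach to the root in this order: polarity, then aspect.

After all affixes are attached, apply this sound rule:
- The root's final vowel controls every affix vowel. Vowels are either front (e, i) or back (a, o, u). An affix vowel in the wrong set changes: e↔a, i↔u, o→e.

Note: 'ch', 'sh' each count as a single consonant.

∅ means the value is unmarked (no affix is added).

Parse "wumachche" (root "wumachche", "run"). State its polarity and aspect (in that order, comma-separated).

negative, progressive

Segment: wumachche.
polarity: ∅ → negative.
aspect: ∅ → progressive.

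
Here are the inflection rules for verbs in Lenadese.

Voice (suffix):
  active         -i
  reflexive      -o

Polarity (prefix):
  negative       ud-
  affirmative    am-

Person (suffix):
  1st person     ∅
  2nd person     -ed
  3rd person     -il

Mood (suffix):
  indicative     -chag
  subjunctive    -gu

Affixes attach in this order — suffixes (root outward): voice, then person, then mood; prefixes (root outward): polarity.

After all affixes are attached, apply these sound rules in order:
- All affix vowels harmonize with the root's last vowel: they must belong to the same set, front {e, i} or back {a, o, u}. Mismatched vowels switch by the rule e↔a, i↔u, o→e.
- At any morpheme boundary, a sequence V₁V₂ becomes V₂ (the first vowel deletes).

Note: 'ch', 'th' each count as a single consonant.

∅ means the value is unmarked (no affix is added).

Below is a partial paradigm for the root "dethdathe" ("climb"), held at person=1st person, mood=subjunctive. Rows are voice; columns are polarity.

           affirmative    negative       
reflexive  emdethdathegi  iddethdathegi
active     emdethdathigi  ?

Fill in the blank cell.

Attach voice active -i → dethdathei.
person = 1st person: zero marking, form stays dethdathei.
Attach mood subjunctive -gu → dethdatheigu.
Attach polarity negative ud- → uddethdatheigu.
Apply vowel harmony: uddethdatheigu → iddethdatheigi.
Apply vowel deletion: iddethdatheigi → iddethdathigi.

iddethdathigi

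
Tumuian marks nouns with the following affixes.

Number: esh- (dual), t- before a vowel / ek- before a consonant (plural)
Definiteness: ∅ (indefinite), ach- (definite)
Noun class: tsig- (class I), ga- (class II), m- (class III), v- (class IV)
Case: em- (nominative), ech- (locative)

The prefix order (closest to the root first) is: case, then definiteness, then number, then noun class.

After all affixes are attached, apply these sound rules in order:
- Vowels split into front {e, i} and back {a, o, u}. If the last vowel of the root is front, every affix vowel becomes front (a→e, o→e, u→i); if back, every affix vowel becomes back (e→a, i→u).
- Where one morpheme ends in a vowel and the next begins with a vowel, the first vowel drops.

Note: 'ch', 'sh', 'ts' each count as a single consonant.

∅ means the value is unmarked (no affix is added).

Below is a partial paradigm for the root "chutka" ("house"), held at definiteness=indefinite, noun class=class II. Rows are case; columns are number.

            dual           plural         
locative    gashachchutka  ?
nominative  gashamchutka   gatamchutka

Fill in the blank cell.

gatachchutka

Attach case locative ech- → echchutka.
definiteness = indefinite: zero marking, form stays echchutka.
Attach number plural t- (before vowel 'e') → techchutka.
Attach noun class class II ga- → gatechchutka.
Apply vowel harmony: gatechchutka → gatachchutka.
Vowel deletion: no change.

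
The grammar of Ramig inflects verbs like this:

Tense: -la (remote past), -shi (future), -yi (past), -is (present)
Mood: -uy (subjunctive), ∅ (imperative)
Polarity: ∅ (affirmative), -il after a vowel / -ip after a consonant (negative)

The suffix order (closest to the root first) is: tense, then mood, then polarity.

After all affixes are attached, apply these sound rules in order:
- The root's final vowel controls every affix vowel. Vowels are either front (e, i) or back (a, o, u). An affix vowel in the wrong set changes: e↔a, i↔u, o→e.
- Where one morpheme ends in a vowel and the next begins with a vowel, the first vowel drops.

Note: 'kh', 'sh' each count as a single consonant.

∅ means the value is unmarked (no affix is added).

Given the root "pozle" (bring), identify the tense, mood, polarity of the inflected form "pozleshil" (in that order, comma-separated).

future, imperative, negative

Segment: pozle-shi-il.
tense: -shi → future.
mood: ∅ → imperative.
polarity: -il/ip → negative.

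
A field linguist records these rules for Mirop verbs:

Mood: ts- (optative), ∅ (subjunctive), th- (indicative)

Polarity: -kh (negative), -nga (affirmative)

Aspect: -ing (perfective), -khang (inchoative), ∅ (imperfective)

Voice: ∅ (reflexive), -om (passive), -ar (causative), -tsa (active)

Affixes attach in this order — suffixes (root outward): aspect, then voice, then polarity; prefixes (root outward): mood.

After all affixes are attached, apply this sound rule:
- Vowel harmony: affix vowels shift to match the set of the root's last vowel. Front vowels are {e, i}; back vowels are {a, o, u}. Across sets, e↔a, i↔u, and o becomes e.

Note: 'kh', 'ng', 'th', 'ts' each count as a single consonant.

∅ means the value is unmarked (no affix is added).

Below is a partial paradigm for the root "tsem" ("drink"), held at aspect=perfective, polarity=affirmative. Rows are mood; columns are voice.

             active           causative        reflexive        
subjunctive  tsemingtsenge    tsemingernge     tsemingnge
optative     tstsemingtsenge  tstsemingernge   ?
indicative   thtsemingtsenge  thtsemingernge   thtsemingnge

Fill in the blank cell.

Attach mood optative ts- → tstsem.
Attach aspect perfective -ing → tstseming.
voice = reflexive: zero marking, form stays tstseming.
Attach polarity affirmative -nga → tstsemingnga.
Apply vowel harmony: tstsemingnga → tstsemingnge.

tstsemingnge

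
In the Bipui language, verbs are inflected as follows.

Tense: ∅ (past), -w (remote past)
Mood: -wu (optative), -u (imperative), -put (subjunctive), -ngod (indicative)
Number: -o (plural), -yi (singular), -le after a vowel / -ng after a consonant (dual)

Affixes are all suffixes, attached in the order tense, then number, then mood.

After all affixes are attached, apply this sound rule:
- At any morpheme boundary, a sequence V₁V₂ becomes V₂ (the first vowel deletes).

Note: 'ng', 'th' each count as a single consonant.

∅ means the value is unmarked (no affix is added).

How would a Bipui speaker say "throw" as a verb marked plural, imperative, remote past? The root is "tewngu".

Attach tense remote past -w → tewnguw.
Attach number plural -o → tewnguwo.
Attach mood imperative -u → tewnguwou.
Apply vowel deletion: tewnguwou → tewnguwu.

tewnguwu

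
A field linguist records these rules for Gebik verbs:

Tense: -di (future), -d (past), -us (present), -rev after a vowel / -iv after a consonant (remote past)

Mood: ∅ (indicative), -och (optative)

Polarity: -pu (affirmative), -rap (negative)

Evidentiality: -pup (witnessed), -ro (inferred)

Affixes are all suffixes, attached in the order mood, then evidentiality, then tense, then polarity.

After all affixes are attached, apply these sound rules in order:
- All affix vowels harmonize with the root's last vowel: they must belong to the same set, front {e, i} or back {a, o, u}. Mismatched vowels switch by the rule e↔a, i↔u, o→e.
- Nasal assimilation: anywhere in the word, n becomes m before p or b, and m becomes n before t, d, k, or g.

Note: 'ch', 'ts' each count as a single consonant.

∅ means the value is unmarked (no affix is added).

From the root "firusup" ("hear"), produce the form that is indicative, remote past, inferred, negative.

firusuproravrap

mood = indicative: zero marking, form stays firusup.
Attach evidentiality inferred -ro → firusupro.
Attach tense remote past -rev (after vowel 'o') → firusuprorev.
Attach polarity negative -rap → firusuprorevrap.
Apply vowel harmony: firusuprorevrap → firusuproravrap.
Nasal assimilation: no change.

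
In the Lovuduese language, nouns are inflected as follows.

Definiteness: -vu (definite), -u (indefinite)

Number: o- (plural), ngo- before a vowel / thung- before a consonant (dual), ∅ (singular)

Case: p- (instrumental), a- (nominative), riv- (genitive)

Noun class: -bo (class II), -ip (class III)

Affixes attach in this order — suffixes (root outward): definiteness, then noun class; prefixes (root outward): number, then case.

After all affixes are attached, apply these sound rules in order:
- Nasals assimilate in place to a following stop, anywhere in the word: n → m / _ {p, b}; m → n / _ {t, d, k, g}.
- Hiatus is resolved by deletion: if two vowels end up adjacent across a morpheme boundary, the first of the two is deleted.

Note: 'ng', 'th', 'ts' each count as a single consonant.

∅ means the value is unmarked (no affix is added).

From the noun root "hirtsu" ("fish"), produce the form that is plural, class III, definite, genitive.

Attach definiteness definite -vu → hirtsuvu.
Attach number plural o- → ohirtsuvu.
Attach case genitive riv- → rivohirtsuvu.
Attach noun class class III -ip → rivohirtsuvuip.
Nasal assimilation: no change.
Apply vowel deletion: rivohirtsuvuip → rivohirtsuvip.

rivohirtsuvip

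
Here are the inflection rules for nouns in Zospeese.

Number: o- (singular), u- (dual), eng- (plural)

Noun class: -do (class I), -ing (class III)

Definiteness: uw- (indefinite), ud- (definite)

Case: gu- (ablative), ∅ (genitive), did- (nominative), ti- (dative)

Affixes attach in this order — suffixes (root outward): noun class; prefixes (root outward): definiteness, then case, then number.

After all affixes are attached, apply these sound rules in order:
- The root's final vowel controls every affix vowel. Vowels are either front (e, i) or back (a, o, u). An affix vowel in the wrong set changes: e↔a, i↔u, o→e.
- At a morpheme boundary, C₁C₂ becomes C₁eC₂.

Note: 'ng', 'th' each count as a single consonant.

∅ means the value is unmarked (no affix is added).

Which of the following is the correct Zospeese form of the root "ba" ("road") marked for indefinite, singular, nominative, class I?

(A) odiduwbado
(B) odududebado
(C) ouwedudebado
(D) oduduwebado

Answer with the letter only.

Attach definiteness indefinite uw- → uwba.
Attach noun class class I -do → uwbado.
Attach case nominative did- → diduwbado.
Attach number singular o- → odiduwbado.
Apply vowel harmony: odiduwbado → oduduwbado.
Apply epenthesis: oduduwbado → oduduwebado.
So the correct form is oduduwebado, option (D).
(C) ouwedudebado is wrong: it has the affixes in the wrong order.
(A) odiduwbado is wrong: it fails to apply the sound rule(s).
(B) odududebado is wrong: it uses definite instead of indefinite for definiteness.

D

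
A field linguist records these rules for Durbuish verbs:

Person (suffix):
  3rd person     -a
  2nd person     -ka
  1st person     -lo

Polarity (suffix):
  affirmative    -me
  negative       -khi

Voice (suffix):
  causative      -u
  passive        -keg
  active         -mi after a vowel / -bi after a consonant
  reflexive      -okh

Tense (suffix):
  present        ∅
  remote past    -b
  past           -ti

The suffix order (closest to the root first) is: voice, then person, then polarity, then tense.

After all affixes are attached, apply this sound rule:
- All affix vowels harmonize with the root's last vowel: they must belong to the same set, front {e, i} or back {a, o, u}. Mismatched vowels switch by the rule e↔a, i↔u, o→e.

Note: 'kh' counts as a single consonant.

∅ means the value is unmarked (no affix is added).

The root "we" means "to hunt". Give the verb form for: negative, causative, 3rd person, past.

Attach voice causative -u → weu.
Attach person 3rd person -a → weua.
Attach polarity negative -khi → weuakhi.
Attach tense past -ti → weuakhiti.
Apply vowel harmony: weuakhiti → weiekhiti.

weiekhiti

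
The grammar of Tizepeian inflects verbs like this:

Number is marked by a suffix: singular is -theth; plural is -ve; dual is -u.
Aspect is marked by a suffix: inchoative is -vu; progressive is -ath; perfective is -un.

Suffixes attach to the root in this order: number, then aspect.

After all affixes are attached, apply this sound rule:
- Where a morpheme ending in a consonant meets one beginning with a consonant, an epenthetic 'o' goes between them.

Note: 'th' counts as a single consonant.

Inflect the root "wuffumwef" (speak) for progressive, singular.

Attach number singular -theth → wuffumweftheth.
Attach aspect progressive -ath → wuffumwefthethath.
Apply epenthesis: wuffumwefthethath → wuffumwefothethath.

wuffumwefothethath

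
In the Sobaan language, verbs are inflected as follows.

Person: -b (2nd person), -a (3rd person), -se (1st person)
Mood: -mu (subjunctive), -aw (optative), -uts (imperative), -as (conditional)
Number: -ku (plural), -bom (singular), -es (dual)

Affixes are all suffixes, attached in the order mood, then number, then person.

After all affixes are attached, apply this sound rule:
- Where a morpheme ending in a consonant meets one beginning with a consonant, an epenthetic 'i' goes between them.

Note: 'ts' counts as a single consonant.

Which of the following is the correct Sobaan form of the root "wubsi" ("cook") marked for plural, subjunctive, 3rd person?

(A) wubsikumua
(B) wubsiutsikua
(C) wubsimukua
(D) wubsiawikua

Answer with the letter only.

C

Attach mood subjunctive -mu → wubsimu.
Attach number plural -ku → wubsimuku.
Attach person 3rd person -a → wubsimukua.
Epenthesis: no change.
So the correct form is wubsimukua, option (C).
(D) wubsiawikua is wrong: it uses optative instead of subjunctive for mood.
(A) wubsikumua is wrong: it has the affixes in the wrong order.
(B) wubsiutsikua is wrong: it uses imperative instead of subjunctive for mood.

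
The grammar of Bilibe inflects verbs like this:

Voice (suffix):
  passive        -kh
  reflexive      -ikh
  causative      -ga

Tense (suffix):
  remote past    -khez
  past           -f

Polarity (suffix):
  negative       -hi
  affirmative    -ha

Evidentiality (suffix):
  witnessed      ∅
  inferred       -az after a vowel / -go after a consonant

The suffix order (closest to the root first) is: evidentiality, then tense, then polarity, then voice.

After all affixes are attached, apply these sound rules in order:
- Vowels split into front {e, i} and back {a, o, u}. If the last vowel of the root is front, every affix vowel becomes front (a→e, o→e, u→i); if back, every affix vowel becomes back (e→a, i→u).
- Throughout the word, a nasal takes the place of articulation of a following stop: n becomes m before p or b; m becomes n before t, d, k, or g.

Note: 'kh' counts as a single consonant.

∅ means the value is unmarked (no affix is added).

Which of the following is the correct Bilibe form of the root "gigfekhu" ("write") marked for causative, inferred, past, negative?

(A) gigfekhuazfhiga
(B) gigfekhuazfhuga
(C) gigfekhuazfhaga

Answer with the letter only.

B

Attach evidentiality inferred -az (after vowel 'u') → gigfekhuaz.
Attach tense past -f → gigfekhuazf.
Attach polarity negative -hi → gigfekhuazfhi.
Attach voice causative -ga → gigfekhuazfhiga.
Apply vowel harmony: gigfekhuazfhiga → gigfekhuazfhuga.
Nasal assimilation: no change.
So the correct form is gigfekhuazfhuga, option (B).
(C) gigfekhuazfhaga is wrong: it uses affirmative instead of negative for polarity.
(A) gigfekhuazfhiga is wrong: it fails to apply the sound rule(s).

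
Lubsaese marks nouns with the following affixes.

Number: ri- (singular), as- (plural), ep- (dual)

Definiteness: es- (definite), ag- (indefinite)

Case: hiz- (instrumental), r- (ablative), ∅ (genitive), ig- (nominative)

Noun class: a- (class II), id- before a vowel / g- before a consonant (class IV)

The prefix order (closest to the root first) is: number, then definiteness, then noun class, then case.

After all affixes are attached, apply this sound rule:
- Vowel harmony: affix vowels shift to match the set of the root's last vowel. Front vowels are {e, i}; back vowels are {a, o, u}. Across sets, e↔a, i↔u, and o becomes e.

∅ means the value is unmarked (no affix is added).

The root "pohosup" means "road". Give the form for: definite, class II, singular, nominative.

Attach number singular ri- → ripohosup.
Attach definiteness definite es- → esripohosup.
Attach noun class class II a- → aesripohosup.
Attach case nominative ig- → igaesripohosup.
Apply vowel harmony: igaesripohosup → ugaasrupohosup.

ugaasrupohosup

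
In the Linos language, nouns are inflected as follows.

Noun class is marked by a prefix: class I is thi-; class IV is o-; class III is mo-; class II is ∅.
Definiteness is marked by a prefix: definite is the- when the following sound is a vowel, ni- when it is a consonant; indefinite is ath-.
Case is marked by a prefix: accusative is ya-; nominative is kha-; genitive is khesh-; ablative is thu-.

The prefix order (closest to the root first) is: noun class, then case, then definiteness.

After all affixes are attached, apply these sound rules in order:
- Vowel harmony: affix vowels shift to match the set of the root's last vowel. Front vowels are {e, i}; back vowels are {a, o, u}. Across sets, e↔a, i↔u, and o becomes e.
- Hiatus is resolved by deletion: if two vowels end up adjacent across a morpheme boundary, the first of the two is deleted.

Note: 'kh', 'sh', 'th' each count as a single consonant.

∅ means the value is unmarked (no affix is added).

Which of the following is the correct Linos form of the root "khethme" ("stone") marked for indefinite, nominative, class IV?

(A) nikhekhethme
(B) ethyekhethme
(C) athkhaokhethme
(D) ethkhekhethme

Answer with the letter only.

D

Attach noun class class IV o- → okhethme.
Attach case nominative kha- → khaokhethme.
Attach definiteness indefinite ath- → athkhaokhethme.
Apply vowel harmony: athkhaokhethme → ethkheekhethme.
Apply vowel deletion: ethkheekhethme → ethkhekhethme.
So the correct form is ethkhekhethme, option (D).
(A) nikhekhethme is wrong: it uses definite instead of indefinite for definiteness.
(C) athkhaokhethme is wrong: it fails to apply the sound rule(s).
(B) ethyekhethme is wrong: it uses accusative instead of nominative for case.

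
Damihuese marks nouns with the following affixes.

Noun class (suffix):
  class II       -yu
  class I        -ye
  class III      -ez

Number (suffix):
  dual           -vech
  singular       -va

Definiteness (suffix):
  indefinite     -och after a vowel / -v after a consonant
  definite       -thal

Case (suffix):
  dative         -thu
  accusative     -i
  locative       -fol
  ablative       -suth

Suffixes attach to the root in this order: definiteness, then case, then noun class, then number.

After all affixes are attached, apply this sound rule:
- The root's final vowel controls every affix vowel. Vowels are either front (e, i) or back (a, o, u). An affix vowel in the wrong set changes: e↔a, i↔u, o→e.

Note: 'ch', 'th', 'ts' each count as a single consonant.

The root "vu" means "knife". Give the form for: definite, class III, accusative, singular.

vuthaluazva

Attach definiteness definite -thal → vuthal.
Attach case accusative -i → vuthali.
Attach noun class class III -ez → vuthaliez.
Attach number singular -va → vuthaliezva.
Apply vowel harmony: vuthaliezva → vuthaluazva.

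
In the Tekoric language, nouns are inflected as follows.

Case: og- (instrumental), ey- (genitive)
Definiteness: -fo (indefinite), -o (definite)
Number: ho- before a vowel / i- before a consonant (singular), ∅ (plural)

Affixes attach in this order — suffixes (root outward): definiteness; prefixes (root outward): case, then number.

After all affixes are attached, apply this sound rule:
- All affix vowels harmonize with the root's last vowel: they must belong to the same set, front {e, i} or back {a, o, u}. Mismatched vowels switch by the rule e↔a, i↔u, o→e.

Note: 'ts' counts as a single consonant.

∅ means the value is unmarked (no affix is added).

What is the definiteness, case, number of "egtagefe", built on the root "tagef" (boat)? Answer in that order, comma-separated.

Segment: og-tagef-o.
definiteness: -o → definite.
case: og- → instrumental.
number: ∅ → plural.

definite, instrumental, plural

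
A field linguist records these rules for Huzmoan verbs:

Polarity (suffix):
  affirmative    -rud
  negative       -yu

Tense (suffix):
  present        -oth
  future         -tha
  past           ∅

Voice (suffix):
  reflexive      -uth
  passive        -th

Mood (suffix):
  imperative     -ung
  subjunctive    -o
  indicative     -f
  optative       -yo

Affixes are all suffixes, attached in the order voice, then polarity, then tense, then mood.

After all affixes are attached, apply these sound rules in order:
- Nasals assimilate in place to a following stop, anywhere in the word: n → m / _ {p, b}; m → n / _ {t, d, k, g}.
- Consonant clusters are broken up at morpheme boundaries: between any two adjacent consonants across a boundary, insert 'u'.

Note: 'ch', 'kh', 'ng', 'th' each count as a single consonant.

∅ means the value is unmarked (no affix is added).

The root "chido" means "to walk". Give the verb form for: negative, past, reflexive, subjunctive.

Attach voice reflexive -uth → chidouth.
Attach polarity negative -yu → chidouthyu.
tense = past: zero marking, form stays chidouthyu.
Attach mood subjunctive -o → chidouthyuo.
Nasal assimilation: no change.
Apply epenthesis: chidouthyuo → chidouthuyuo.

chidouthuyuo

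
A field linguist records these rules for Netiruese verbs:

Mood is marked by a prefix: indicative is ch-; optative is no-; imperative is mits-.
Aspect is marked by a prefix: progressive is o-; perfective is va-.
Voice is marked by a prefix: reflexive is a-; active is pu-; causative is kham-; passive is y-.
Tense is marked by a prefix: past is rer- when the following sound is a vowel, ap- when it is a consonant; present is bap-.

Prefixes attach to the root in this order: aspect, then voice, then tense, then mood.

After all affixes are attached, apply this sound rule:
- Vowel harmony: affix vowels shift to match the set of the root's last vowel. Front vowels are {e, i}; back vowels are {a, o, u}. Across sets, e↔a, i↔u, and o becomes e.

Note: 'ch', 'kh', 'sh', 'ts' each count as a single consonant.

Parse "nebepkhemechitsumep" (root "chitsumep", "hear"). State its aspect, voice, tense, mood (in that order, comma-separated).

progressive, causative, present, optative

Segment: no-bap-kham-o-chitsumep.
aspect: o- → progressive.
voice: kham- → causative.
tense: bap- → present.
mood: no- → optative.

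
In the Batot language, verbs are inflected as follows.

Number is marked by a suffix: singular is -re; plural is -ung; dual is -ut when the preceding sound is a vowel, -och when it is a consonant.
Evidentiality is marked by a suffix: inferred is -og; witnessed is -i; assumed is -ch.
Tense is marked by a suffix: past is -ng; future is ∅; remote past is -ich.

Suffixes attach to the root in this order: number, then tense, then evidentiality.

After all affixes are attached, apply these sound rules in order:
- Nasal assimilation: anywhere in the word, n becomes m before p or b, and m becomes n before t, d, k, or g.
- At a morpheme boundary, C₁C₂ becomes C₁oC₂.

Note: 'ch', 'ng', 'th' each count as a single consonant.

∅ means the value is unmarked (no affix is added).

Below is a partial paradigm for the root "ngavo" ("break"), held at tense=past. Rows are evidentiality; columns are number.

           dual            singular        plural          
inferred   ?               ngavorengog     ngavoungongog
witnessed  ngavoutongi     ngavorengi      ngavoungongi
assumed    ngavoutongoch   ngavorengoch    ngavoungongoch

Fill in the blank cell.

Attach number dual -ut (after vowel 'o') → ngavout.
Attach tense past -ng → ngavoutng.
Attach evidentiality inferred -og → ngavoutngog.
Nasal assimilation: no change.
Apply epenthesis: ngavoutngog → ngavoutongog.

ngavoutongog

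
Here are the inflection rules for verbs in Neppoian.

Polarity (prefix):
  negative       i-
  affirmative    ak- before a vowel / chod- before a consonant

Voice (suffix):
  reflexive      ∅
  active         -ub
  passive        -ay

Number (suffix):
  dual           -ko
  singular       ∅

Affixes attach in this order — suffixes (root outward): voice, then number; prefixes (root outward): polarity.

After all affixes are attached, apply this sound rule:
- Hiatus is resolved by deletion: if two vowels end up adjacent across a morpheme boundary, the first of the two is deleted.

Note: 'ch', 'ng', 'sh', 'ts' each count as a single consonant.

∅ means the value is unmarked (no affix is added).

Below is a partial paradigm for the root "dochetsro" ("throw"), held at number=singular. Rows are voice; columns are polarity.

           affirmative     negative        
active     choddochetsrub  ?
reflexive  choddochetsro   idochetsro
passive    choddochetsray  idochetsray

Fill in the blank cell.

Attach voice active -ub → dochetsroub.
Attach polarity negative i- → idochetsroub.
number = singular: zero marking, form stays idochetsroub.
Apply vowel deletion: idochetsroub → idochetsrub.

idochetsrub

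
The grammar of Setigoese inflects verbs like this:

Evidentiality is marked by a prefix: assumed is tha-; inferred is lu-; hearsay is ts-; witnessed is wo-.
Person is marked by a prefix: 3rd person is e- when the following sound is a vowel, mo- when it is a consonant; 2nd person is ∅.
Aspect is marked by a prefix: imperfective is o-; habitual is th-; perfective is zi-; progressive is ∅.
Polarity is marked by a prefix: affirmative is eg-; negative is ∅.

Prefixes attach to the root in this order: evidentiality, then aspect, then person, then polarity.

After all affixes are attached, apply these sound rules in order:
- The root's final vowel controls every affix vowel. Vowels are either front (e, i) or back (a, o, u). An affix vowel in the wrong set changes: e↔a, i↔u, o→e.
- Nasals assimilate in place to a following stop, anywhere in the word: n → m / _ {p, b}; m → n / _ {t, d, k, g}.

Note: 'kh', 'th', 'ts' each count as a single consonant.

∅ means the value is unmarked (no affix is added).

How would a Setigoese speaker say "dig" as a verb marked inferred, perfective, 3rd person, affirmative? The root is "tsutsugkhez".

Attach evidentiality inferred lu- → lutsutsugkhez.
Attach aspect perfective zi- → zilutsutsugkhez.
Attach person 3rd person mo- (before consonant 'z') → mozilutsutsugkhez.
Attach polarity affirmative eg- → egmozilutsutsugkhez.
Apply vowel harmony: egmozilutsutsugkhez → egmezilitsutsugkhez.
Nasal assimilation: no change.

egmezilitsutsugkhez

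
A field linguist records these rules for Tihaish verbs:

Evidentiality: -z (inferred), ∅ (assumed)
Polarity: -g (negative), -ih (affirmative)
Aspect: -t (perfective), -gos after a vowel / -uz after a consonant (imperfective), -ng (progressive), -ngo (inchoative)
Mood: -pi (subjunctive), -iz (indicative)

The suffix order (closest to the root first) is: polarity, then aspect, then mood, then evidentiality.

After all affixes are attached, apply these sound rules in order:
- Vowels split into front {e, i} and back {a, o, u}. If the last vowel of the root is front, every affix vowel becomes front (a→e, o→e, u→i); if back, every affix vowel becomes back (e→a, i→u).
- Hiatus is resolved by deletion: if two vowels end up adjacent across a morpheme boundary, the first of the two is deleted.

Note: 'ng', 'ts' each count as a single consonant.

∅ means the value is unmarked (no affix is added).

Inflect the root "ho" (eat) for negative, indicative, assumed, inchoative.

hognguz

Attach polarity negative -g → hog.
Attach aspect inchoative -ngo → hogngo.
Attach mood indicative -iz → hogngoiz.
evidentiality = assumed: zero marking, form stays hogngoiz.
Apply vowel harmony: hogngoiz → hogngouz.
Apply vowel deletion: hogngouz → hognguz.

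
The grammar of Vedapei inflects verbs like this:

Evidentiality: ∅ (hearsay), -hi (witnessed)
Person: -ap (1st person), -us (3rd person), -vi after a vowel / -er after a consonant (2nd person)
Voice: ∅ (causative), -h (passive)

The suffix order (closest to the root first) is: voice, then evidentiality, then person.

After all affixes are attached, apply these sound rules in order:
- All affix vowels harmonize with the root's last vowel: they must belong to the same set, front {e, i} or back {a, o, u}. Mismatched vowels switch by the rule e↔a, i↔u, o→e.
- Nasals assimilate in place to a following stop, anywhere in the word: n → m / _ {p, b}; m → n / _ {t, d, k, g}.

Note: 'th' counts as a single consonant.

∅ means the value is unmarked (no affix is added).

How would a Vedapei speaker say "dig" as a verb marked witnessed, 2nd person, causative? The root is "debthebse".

voice = causative: zero marking, form stays debthebse.
Attach evidentiality witnessed -hi → debthebsehi.
Attach person 2nd person -vi (after vowel 'i') → debthebsehivi.
Vowel harmony: no change.
Nasal assimilation: no change.

debthebsehivi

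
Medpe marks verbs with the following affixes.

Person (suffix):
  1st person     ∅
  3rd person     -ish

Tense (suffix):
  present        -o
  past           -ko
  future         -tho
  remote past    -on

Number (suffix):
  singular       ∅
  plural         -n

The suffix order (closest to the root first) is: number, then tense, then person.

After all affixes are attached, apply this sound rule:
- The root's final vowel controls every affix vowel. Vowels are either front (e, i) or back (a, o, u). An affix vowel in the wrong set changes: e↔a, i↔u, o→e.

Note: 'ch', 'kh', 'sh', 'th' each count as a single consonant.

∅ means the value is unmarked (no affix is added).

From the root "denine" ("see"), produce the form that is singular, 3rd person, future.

number = singular: zero marking, form stays denine.
Attach tense future -tho → deninetho.
Attach person 3rd person -ish → deninethoish.
Apply vowel harmony: deninethoish → deninetheish.

deninetheish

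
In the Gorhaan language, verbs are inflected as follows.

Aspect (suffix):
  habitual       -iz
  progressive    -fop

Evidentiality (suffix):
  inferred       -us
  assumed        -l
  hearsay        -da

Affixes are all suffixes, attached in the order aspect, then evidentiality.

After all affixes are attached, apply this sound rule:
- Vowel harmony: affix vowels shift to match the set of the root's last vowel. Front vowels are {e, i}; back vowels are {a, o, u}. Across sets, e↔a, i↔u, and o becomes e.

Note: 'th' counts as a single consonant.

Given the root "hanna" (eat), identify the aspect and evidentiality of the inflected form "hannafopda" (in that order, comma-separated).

Segment: hanna-fop-da.
aspect: -fop → progressive.
evidentiality: -da → hearsay.

progressive, hearsay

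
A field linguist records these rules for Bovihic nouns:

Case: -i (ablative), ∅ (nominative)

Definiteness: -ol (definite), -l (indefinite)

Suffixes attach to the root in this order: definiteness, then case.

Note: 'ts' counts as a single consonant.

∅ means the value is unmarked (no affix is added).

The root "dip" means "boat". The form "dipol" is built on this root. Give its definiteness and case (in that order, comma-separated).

Segment: dip-ol.
definiteness: -ol → definite.
case: ∅ → nominative.

definite, nominative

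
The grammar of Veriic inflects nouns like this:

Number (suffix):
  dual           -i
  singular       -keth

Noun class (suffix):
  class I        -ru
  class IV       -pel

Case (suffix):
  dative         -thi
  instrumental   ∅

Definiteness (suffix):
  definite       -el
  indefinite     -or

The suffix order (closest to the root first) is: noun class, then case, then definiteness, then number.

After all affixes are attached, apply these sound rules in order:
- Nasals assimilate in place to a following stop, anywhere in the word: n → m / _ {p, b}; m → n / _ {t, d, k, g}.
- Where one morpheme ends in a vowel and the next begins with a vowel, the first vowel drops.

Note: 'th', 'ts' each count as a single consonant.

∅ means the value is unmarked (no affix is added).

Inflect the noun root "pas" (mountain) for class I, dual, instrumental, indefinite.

pasrori

Attach noun class class I -ru → pasru.
case = instrumental: zero marking, form stays pasru.
Attach definiteness indefinite -or → pasruor.
Attach number dual -i → pasruori.
Nasal assimilation: no change.
Apply vowel deletion: pasruori → pasrori.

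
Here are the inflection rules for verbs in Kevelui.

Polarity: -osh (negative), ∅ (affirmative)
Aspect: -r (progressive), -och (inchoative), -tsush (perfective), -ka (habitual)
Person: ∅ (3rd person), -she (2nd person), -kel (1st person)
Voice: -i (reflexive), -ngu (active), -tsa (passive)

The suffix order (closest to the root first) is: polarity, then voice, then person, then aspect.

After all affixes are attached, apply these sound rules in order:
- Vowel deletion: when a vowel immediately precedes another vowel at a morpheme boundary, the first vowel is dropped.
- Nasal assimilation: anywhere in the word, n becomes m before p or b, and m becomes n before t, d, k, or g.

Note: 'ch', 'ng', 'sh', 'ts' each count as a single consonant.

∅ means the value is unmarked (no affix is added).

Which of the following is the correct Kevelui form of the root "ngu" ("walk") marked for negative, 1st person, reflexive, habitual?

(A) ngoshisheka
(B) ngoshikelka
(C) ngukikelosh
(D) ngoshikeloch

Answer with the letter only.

B

Attach polarity negative -osh → nguosh.
Attach voice reflexive -i → nguoshi.
Attach person 1st person -kel → nguoshikel.
Attach aspect habitual -ka → nguoshikelka.
Apply vowel deletion: nguoshikelka → ngoshikelka.
Nasal assimilation: no change.
So the correct form is ngoshikelka, option (B).
(C) ngukikelosh is wrong: it has the affixes in the wrong order.
(D) ngoshikeloch is wrong: it uses inchoative instead of habitual for aspect.
(A) ngoshisheka is wrong: it uses 2nd person instead of 1st person for person.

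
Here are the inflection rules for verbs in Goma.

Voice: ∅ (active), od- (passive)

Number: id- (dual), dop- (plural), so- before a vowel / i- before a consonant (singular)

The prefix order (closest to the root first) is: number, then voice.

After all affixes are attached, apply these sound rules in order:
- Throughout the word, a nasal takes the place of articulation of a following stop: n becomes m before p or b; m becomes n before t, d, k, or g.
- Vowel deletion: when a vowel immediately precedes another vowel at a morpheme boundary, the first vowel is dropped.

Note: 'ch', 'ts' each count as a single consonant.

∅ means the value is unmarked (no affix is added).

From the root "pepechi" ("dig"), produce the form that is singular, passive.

Attach number singular i- (before consonant 'p') → ipepechi.
Attach voice passive od- → odipepechi.
Nasal assimilation: no change.
Vowel deletion: no change.

odipepechi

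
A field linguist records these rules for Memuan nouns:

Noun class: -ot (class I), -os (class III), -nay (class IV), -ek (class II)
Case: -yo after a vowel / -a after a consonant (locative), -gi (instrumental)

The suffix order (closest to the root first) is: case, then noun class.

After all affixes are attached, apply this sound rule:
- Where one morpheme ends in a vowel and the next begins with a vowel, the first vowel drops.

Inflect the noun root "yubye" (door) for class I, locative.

yubyeyot

Attach case locative -yo (after vowel 'e') → yubyeyo.
Attach noun class class I -ot → yubyeyoot.
Apply vowel deletion: yubyeyoot → yubyeyot.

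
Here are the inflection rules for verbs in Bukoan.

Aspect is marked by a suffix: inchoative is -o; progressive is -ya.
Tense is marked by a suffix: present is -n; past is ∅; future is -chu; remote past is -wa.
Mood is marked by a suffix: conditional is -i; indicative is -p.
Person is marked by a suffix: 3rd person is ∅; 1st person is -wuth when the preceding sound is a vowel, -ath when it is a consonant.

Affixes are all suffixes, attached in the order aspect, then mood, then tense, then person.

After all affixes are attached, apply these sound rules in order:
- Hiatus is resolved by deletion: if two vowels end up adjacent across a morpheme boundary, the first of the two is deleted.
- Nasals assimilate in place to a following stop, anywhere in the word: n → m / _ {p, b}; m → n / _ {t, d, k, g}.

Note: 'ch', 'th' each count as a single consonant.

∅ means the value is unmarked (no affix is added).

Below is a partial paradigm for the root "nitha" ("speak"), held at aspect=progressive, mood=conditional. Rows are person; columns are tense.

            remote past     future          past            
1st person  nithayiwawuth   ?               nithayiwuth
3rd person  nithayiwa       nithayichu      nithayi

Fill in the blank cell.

nithayichuwuth

Attach aspect progressive -ya → nithaya.
Attach mood conditional -i → nithayai.
Attach tense future -chu → nithayaichu.
Attach person 1st person -wuth (after vowel 'u') → nithayaichuwuth.
Apply vowel deletion: nithayaichuwuth → nithayichuwuth.
Nasal assimilation: no change.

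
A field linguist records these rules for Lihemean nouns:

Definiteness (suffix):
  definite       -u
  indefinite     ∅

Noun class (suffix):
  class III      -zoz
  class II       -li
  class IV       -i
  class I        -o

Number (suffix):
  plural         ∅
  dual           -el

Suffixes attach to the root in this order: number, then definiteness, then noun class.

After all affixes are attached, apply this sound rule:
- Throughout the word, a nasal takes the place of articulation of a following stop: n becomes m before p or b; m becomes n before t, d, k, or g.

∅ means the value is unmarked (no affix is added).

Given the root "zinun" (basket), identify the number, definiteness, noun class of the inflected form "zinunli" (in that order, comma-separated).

Segment: zinun-li.
number: ∅ → plural.
definiteness: ∅ → indefinite.
noun class: -li → class II.

plural, indefinite, class II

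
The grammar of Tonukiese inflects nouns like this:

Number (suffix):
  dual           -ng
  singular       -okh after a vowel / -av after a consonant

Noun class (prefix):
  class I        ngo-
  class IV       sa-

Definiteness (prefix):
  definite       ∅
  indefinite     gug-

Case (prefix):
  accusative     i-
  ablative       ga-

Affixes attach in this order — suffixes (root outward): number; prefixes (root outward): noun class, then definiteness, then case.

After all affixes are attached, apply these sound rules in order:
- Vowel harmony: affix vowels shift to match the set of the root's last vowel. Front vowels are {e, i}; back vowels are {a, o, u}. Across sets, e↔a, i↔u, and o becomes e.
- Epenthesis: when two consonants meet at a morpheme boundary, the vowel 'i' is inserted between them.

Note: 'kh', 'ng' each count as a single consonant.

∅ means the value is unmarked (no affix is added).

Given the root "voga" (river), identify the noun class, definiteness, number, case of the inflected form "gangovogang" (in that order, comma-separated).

class I, definite, dual, ablative

Segment: ga-ngo-voga-ng.
noun class: ngo- → class I.
definiteness: ∅ → definite.
number: -ng → dual.
case: ga- → ablative.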